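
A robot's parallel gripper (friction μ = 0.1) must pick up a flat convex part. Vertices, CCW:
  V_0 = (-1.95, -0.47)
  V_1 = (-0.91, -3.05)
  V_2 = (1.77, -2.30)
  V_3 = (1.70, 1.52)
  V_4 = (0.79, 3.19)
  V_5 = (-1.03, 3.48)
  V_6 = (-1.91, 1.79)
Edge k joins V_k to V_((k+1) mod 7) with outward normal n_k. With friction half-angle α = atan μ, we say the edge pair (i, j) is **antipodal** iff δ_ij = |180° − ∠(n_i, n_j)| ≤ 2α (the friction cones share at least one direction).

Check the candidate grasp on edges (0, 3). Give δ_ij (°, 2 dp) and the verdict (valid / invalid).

δ = 6.63°, valid

α = atan 0.1 = 5.71°;  2α = 11.42°
edge 0: e_0 = (+1.04, -2.58);  n_0 = (-0.9275, -0.3739)
edge 3: e_3 = (-0.91, +1.67);  n_3 = (+0.8781, +0.4785)
∠(n_0, n_3) = 173.37°
δ = |180° − 173.37°| = 6.63°
6.63° ≤ 2α = 11.42°  →  valid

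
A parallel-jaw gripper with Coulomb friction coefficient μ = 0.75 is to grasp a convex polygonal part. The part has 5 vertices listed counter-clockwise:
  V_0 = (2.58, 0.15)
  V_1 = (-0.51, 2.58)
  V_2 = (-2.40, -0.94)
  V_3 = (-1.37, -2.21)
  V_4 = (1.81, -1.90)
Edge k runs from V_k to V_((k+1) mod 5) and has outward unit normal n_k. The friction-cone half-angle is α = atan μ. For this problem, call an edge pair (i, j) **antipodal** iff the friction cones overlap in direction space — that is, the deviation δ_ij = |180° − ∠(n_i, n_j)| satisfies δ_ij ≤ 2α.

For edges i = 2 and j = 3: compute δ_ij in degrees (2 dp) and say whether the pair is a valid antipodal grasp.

δ = 123.48°, invalid

α = atan 0.75 = 36.87°;  2α = 73.74°
edge 2: e_2 = (+1.03, -1.27);  n_2 = (-0.7767, -0.6299)
edge 3: e_3 = (+3.18, +0.31);  n_3 = (+0.0970, -0.9953)
∠(n_2, n_3) = 56.52°
δ = |180° − 56.52°| = 123.48°
123.48° > 2α = 73.74°  →  invalid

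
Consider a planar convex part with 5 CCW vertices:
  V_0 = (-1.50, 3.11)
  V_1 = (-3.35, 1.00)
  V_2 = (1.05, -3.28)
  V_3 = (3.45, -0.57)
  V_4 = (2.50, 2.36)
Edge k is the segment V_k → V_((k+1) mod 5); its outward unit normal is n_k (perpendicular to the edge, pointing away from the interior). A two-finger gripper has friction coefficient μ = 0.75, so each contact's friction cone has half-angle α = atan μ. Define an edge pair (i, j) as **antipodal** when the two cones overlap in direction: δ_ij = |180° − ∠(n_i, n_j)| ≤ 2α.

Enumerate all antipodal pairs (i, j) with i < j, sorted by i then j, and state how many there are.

α = atan 0.75 = 36.87°;  2α = 73.74°
n_0 = (-0.7519, +0.6593)
n_1 = (-0.6973, -0.7168)
n_2 = (+0.7486, -0.6630)
n_3 = (+0.9512, +0.3084)
n_4 = (+0.1843, +0.9829)
  (0,1): δ = 92.96°  ·
  (0,2): δ = 0.28°  ✓
  (0,3): δ = 59.21°  ✓
  (0,4): δ = 120.62°  ·
  (1,2): δ = 87.32°  ·
  (1,3): δ = 27.83°  ✓
  (1,4): δ = 33.59°  ✓
  (2,3): δ = 120.51°  ·
  (2,4): δ = 59.09°  ✓
  (3,4): δ = 118.58°  ·
antipodal pairs: 5

count = 5; pairs: (0,2), (0,3), (1,3), (1,4), (2,4)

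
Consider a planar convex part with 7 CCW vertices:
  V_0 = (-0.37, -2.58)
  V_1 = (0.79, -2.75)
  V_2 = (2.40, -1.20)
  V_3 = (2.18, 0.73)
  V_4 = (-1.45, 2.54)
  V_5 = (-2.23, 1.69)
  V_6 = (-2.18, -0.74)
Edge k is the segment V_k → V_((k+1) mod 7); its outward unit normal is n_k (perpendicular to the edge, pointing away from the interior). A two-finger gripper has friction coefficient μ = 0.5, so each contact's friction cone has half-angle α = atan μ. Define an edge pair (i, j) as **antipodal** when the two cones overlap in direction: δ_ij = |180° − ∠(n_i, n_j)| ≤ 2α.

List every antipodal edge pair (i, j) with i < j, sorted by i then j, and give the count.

count = 7; pairs: (0,3), (1,4), (1,5), (2,4), (2,5), (2,6), (3,6)

α = atan 0.5 = 26.57°;  2α = 53.13°
n_0 = (-0.1450, -0.9894)
n_1 = (+0.6936, -0.7204)
n_2 = (+0.9936, +0.1133)
n_3 = (+0.4462, +0.8949)
n_4 = (-0.7368, +0.6761)
n_5 = (-0.9998, -0.0206)
n_6 = (-0.7129, -0.7013)
  (0,1): δ = 127.75°  ·
  (0,2): δ = 75.16°  ·
  (0,3): δ = 18.16°  ✓
  (0,4): δ = 55.80°  ·
  (0,5): δ = 99.52°  ·
  (0,6): δ = 142.87°  ·
  (1,2): δ = 127.41°  ·
  (1,3): δ = 70.41°  ·
  (1,4): δ = 3.55°  ✓
  (1,5): δ = 47.27°  ✓
  (1,6): δ = 90.62°  ·
  (2,3): δ = 123.00°  ·
  (2,4): δ = 49.04°  ✓
  (2,5): δ = 5.32°  ✓
  (2,6): δ = 38.03°  ✓
  (3,4): δ = 106.04°  ·
  (3,5): δ = 62.32°  ·
  (3,6): δ = 18.97°  ✓
  (4,5): δ = 136.28°  ·
  (4,6): δ = 92.93°  ·
  (5,6): δ = 136.65°  ·
antipodal pairs: 7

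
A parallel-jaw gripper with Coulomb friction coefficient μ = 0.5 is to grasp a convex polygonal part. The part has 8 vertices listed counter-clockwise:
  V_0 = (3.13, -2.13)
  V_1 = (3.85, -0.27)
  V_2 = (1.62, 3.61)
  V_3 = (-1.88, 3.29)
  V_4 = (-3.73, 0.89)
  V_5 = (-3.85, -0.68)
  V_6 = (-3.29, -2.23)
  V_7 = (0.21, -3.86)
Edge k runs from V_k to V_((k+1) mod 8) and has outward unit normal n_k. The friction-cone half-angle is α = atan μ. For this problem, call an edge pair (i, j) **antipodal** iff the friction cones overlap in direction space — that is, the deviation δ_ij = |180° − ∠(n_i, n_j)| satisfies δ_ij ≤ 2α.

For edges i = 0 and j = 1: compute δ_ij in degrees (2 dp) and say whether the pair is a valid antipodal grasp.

α = atan 0.5 = 26.57°;  2α = 53.13°
edge 0: e_0 = (+0.72, +1.86);  n_0 = (+0.9326, -0.3610)
edge 1: e_1 = (-2.23, +3.88);  n_1 = (+0.8670, +0.4983)
∠(n_0, n_1) = 51.05°
δ = |180° − 51.05°| = 128.95°
128.95° > 2α = 53.13°  →  invalid

δ = 128.95°, invalid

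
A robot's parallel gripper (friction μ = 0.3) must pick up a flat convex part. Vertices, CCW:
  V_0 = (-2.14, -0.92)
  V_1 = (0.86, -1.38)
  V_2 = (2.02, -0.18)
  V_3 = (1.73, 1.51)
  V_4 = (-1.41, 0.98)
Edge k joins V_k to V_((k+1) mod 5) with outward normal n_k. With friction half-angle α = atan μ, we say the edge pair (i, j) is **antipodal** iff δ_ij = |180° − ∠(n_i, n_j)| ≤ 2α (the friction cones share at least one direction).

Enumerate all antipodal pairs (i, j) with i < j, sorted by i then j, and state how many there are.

α = atan 0.3 = 16.70°;  2α = 33.40°
n_0 = (-0.1516, -0.9884)
n_1 = (+0.7190, -0.6950)
n_2 = (+0.9856, +0.1691)
n_3 = (-0.1664, +0.9861)
n_4 = (-0.9335, +0.3586)
  (0,1): δ = 125.31°  ·
  (0,2): δ = 71.55°  ·
  (0,3): δ = 18.30°  ✓
  (0,4): δ = 77.70°  ·
  (1,2): δ = 126.23°  ·
  (1,3): δ = 36.39°  ·
  (1,4): δ = 23.01°  ✓
  (2,3): δ = 90.16°  ·
  (2,4): δ = 30.75°  ✓
  (3,4): δ = 120.60°  ·
antipodal pairs: 3

count = 3; pairs: (0,3), (1,4), (2,4)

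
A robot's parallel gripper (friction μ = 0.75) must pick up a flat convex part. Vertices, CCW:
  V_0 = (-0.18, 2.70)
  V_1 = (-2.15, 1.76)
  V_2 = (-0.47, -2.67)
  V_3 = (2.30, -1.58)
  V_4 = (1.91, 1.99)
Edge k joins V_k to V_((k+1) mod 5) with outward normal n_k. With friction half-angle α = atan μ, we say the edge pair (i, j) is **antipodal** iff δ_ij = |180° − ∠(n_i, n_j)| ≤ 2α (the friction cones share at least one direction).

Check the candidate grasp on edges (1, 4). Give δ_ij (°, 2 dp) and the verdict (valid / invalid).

δ = 50.47°, valid

α = atan 0.75 = 36.87°;  2α = 73.74°
edge 1: e_1 = (+1.68, -4.43);  n_1 = (-0.9350, -0.3546)
edge 4: e_4 = (-2.09, +0.71);  n_4 = (+0.3217, +0.9469)
∠(n_1, n_4) = 129.53°
δ = |180° − 129.53°| = 50.47°
50.47° ≤ 2α = 73.74°  →  valid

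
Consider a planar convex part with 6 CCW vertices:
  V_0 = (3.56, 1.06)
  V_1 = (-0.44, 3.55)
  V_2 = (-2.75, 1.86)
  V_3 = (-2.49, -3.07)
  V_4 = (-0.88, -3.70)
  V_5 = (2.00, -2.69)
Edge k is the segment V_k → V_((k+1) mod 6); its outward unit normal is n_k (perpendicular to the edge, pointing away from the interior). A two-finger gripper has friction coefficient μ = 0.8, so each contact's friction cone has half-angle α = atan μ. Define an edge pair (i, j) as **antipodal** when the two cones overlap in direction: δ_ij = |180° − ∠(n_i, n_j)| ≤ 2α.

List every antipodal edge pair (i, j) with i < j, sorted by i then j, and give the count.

count = 8; pairs: (0,2), (0,3), (0,4), (1,3), (1,4), (1,5), (2,4), (2,5)

α = atan 0.8 = 38.66°;  2α = 77.32°
n_0 = (+0.5285, +0.8490)
n_1 = (-0.5905, +0.8071)
n_2 = (-0.9986, -0.0527)
n_3 = (-0.3644, -0.9312)
n_4 = (+0.3309, -0.9437)
n_5 = (+0.9233, -0.3841)
  (0,1): δ = 111.91°  ·
  (0,2): δ = 55.08°  ✓
  (0,3): δ = 10.53°  ✓
  (0,4): δ = 51.23°  ✓
  (0,5): δ = 99.31°  ·
  (1,2): δ = 123.17°  ·
  (1,3): δ = 57.56°  ✓
  (1,4): δ = 16.86°  ✓
  (1,5): δ = 31.22°  ✓
  (2,3): δ = 114.39°  ·
  (2,4): δ = 73.69°  ✓
  (2,5): δ = 25.61°  ✓
  (3,4): δ = 139.30°  ·
  (3,5): δ = 91.22°  ·
  (4,5): δ = 131.91°  ·
antipodal pairs: 8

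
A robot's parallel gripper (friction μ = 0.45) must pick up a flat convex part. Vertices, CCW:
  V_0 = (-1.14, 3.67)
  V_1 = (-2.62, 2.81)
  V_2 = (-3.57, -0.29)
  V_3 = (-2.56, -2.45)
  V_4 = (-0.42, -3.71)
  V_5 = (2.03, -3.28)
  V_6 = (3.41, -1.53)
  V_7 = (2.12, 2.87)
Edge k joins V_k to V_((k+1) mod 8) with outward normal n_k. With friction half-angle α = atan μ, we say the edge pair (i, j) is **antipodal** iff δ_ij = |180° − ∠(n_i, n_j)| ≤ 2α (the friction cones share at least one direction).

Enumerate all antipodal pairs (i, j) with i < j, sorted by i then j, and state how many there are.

count = 8; pairs: (0,4), (0,5), (1,5), (1,6), (2,6), (3,6), (3,7), (4,7)

α = atan 0.45 = 24.23°;  2α = 48.46°
n_0 = (-0.5024, +0.8646)
n_1 = (-0.9561, +0.2930)
n_2 = (-0.9059, -0.4236)
n_3 = (-0.5074, -0.8617)
n_4 = (+0.1729, -0.9849)
n_5 = (+0.7852, -0.6192)
n_6 = (+0.9596, +0.2813)
n_7 = (+0.2383, +0.9712)
  (0,1): δ = 137.20°  ·
  (0,2): δ = 95.10°  ·
  (0,3): δ = 60.65°  ·
  (0,4): δ = 20.21°  ✓
  (0,5): δ = 21.58°  ✓
  (0,6): δ = 76.18°  ·
  (0,7): δ = 136.05°  ·
  (1,2): δ = 137.90°  ·
  (1,3): δ = 103.45°  ·
  (1,4): δ = 63.01°  ·
  (1,5): δ = 21.22°  ✓
  (1,6): δ = 33.38°  ✓
  (1,7): δ = 93.25°  ·
  (2,3): δ = 145.55°  ·
  (2,4): δ = 105.11°  ·
  (2,5): δ = 63.32°  ·
  (2,6): δ = 8.72°  ✓
  (2,7): δ = 51.15°  ·
  (3,4): δ = 139.56°  ·
  (3,5): δ = 97.77°  ·
  (3,6): δ = 43.17°  ✓
  (3,7): δ = 16.70°  ✓
  (4,5): δ = 138.21°  ·
  (4,6): δ = 83.61°  ·
  (4,7): δ = 23.74°  ✓
  (5,6): δ = 125.40°  ·
  (5,7): δ = 65.53°  ·
  (6,7): δ = 120.13°  ·
antipodal pairs: 8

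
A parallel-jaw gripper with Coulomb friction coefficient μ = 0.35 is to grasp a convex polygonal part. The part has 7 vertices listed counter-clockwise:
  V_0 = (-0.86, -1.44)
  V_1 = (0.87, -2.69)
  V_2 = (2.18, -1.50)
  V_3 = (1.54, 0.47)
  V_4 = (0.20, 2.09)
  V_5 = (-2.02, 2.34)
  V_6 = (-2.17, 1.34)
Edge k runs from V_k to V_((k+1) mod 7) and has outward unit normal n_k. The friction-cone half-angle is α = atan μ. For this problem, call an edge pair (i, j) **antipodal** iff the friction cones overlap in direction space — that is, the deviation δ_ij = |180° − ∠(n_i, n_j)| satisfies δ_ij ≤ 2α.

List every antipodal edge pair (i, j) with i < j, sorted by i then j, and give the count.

count = 6; pairs: (0,2), (0,3), (0,4), (2,5), (2,6), (3,6)

α = atan 0.35 = 19.29°;  2α = 38.58°
n_0 = (-0.5857, -0.8106)
n_1 = (+0.6724, -0.7402)
n_2 = (+0.9511, +0.3090)
n_3 = (+0.7706, +0.6374)
n_4 = (+0.1119, +0.9937)
n_5 = (-0.9889, +0.1483)
n_6 = (-0.9046, -0.4263)
  (0,1): δ = 101.90°  ·
  (0,2): δ = 36.15°  ✓
  (0,3): δ = 14.55°  ✓
  (0,4): δ = 29.42°  ✓
  (0,5): δ = 117.32°  ·
  (0,6): δ = 151.08°  ·
  (1,2): δ = 114.25°  ·
  (1,3): δ = 92.66°  ·
  (1,4): δ = 48.68°  ·
  (1,5): δ = 39.22°  ·
  (1,6): δ = 72.98°  ·
  (2,3): δ = 158.40°  ·
  (2,4): δ = 114.42°  ·
  (2,5): δ = 26.53°  ✓
  (2,6): δ = 7.23°  ✓
  (3,4): δ = 136.02°  ·
  (3,5): δ = 48.13°  ·
  (3,6): δ = 14.37°  ✓
  (4,5): δ = 92.11°  ·
  (4,6): δ = 58.34°  ·
  (5,6): δ = 146.24°  ·
antipodal pairs: 6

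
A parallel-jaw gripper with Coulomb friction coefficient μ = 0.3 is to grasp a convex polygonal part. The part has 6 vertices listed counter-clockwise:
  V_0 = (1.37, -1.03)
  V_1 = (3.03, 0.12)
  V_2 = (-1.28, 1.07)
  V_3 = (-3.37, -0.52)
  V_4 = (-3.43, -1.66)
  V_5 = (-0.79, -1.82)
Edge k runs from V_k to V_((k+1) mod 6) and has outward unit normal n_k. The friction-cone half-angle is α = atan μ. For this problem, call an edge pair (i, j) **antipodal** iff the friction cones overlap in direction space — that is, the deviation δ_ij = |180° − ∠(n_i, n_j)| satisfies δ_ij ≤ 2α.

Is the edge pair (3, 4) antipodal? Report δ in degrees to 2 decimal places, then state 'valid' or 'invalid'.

δ = 90.46°, invalid

α = atan 0.3 = 16.70°;  2α = 33.40°
edge 3: e_3 = (-0.06, -1.14);  n_3 = (-0.9986, +0.0526)
edge 4: e_4 = (+2.64, -0.16);  n_4 = (-0.0605, -0.9982)
∠(n_3, n_4) = 89.54°
δ = |180° − 89.54°| = 90.46°
90.46° > 2α = 33.40°  →  invalid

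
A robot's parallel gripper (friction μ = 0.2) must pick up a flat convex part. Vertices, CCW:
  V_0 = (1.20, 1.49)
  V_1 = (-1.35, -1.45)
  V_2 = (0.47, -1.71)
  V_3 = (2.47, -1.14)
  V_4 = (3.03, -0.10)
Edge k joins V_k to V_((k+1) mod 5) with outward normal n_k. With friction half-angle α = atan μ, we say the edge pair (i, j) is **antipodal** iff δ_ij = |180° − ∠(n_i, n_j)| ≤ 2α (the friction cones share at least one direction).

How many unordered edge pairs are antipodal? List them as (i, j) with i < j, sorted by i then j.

count = 1; pairs: (0,3)

α = atan 0.2 = 11.31°;  2α = 22.62°
n_0 = (-0.7554, +0.6552)
n_1 = (-0.1414, -0.9899)
n_2 = (+0.2741, -0.9617)
n_3 = (+0.8805, -0.4741)
n_4 = (+0.6559, +0.7549)
  (0,1): δ = 57.19°  ·
  (0,2): δ = 33.16°  ·
  (0,3): δ = 12.64°  ✓
  (0,4): δ = 89.95°  ·
  (1,2): δ = 155.96°  ·
  (1,3): δ = 110.17°  ·
  (1,4): δ = 32.86°  ·
  (2,3): δ = 134.21°  ·
  (2,4): δ = 56.89°  ·
  (3,4): δ = 102.69°  ·
antipodal pairs: 1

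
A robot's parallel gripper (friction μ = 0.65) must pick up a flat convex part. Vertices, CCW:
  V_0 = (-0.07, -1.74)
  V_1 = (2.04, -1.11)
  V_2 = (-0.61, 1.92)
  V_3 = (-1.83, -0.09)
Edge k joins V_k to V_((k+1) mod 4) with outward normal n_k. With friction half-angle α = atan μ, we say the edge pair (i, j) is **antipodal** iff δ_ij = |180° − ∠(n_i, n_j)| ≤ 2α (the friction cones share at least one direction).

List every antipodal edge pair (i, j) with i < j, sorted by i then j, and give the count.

α = atan 0.65 = 33.02°;  2α = 66.05°
n_0 = (+0.2861, -0.9582)
n_1 = (+0.7527, +0.6583)
n_2 = (-0.8549, +0.5189)
n_3 = (-0.6839, -0.7295)
  (0,1): δ = 65.45°  ✓
  (0,2): δ = 42.12°  ✓
  (0,3): δ = 120.22°  ·
  (1,2): δ = 72.43°  ·
  (1,3): δ = 5.68°  ✓
  (2,3): δ = 101.90°  ·
antipodal pairs: 3

count = 3; pairs: (0,1), (0,2), (1,3)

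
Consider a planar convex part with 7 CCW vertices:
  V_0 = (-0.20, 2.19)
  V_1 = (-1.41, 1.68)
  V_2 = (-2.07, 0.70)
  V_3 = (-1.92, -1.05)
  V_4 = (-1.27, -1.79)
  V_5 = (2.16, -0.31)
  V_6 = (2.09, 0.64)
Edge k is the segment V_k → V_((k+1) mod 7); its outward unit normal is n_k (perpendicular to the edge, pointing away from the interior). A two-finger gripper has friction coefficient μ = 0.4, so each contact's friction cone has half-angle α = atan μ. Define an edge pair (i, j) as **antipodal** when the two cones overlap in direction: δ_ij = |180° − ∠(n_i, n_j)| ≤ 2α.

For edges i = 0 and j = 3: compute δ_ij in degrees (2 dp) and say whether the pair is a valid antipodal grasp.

δ = 71.56°, invalid

α = atan 0.4 = 21.80°;  2α = 43.60°
edge 0: e_0 = (-1.21, -0.51);  n_0 = (-0.3884, +0.9215)
edge 3: e_3 = (+0.65, -0.74);  n_3 = (-0.7513, -0.6599)
∠(n_0, n_3) = 108.44°
δ = |180° − 108.44°| = 71.56°
71.56° > 2α = 43.60°  →  invalid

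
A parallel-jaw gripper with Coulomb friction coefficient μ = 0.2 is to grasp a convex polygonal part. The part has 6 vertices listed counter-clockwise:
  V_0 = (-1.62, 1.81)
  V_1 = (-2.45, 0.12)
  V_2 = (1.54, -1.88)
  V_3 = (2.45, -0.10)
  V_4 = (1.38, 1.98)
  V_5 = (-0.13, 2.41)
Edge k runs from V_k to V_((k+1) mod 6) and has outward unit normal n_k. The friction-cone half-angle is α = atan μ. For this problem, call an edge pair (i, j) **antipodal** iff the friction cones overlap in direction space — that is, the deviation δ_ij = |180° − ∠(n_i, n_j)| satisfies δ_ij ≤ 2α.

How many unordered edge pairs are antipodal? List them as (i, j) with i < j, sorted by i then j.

count = 2; pairs: (0,2), (1,4)

α = atan 0.2 = 11.31°;  2α = 22.62°
n_0 = (-0.8976, +0.4408)
n_1 = (-0.4481, -0.8940)
n_2 = (+0.8904, -0.4552)
n_3 = (+0.8892, +0.4574)
n_4 = (+0.2739, +0.9618)
n_5 = (-0.3735, +0.9276)
  (0,1): δ = 90.47°  ·
  (0,2): δ = 0.92°  ✓
  (0,3): δ = 53.38°  ·
  (0,4): δ = 100.26°  ·
  (0,5): δ = 138.09°  ·
  (1,2): δ = 90.46°  ·
  (1,3): δ = 36.16°  ·
  (1,4): δ = 10.73°  ✓
  (1,5): δ = 48.56°  ·
  (2,3): δ = 125.70°  ·
  (2,4): δ = 78.82°  ·
  (2,5): δ = 40.99°  ·
  (3,4): δ = 133.12°  ·
  (3,5): δ = 95.29°  ·
  (4,5): δ = 142.17°  ·
antipodal pairs: 2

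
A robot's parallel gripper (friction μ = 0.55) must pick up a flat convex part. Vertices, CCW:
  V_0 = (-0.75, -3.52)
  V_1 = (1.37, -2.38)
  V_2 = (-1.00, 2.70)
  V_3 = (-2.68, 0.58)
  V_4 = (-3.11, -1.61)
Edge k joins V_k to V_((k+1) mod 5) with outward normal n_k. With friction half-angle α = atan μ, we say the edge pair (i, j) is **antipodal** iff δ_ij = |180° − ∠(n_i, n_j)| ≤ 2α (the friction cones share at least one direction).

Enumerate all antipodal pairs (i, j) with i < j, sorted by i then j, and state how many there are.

count = 4; pairs: (0,2), (0,3), (1,3), (1,4)

α = atan 0.55 = 28.81°;  2α = 57.62°
n_0 = (+0.4736, -0.8807)
n_1 = (+0.9062, +0.4228)
n_2 = (-0.7837, +0.6211)
n_3 = (-0.9813, +0.1927)
n_4 = (-0.6291, -0.7773)
  (0,1): δ = 93.26°  ·
  (0,2): δ = 23.34°  ✓
  (0,3): δ = 50.62°  ✓
  (0,4): δ = 112.75°  ·
  (1,2): δ = 63.41°  ·
  (1,3): δ = 36.12°  ✓
  (1,4): δ = 26.01°  ✓
  (2,3): δ = 152.71°  ·
  (2,4): δ = 90.59°  ·
  (3,4): δ = 117.88°  ·
antipodal pairs: 4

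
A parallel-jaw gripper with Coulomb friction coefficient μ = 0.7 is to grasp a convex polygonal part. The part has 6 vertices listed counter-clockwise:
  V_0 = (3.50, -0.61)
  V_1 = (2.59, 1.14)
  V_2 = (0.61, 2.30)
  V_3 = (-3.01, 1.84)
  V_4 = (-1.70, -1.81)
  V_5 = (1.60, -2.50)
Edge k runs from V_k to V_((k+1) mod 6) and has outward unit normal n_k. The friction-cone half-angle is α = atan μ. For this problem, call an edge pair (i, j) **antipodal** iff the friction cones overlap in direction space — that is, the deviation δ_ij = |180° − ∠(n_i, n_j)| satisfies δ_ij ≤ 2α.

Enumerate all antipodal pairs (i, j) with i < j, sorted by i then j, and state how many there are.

count = 7; pairs: (0,3), (0,4), (1,3), (1,4), (2,4), (2,5), (3,5)

α = atan 0.7 = 34.99°;  2α = 69.98°
n_0 = (+0.8872, +0.4614)
n_1 = (+0.5055, +0.8628)
n_2 = (-0.1261, +0.9920)
n_3 = (-0.9412, -0.3378)
n_4 = (-0.2047, -0.9788)
n_5 = (+0.7052, -0.7090)
  (0,1): δ = 147.84°  ·
  (0,2): δ = 110.23°  ·
  (0,3): δ = 7.73°  ✓
  (0,4): δ = 50.72°  ✓
  (0,5): δ = 107.37°  ·
  (1,2): δ = 142.39°  ·
  (1,3): δ = 39.89°  ✓
  (1,4): δ = 18.55°  ✓
  (1,5): δ = 75.21°  ·
  (2,3): δ = 77.50°  ·
  (2,4): δ = 19.05°  ✓
  (2,5): δ = 37.61°  ✓
  (3,4): δ = 121.55°  ·
  (3,5): δ = 64.89°  ✓
  (4,5): δ = 123.34°  ·
antipodal pairs: 7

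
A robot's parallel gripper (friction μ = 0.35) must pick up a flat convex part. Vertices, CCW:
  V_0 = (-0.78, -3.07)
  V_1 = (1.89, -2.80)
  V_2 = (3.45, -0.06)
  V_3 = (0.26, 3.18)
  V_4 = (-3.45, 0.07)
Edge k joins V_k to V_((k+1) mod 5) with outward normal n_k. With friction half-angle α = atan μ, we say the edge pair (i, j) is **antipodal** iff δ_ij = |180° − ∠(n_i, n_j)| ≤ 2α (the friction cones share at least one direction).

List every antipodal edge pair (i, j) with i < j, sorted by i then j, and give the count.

count = 3; pairs: (0,3), (1,3), (2,4)

α = atan 0.35 = 19.29°;  2α = 38.58°
n_0 = (+0.1006, -0.9949)
n_1 = (+0.8690, -0.4948)
n_2 = (+0.7126, +0.7016)
n_3 = (-0.6424, +0.7664)
n_4 = (-0.7618, -0.6478)
  (0,1): δ = 125.43°  ·
  (0,2): δ = 51.22°  ·
  (0,3): δ = 34.20°  ✓
  (0,4): δ = 124.60°  ·
  (1,2): δ = 105.79°  ·
  (1,3): δ = 20.37°  ✓
  (1,4): δ = 70.03°  ·
  (2,3): δ = 94.58°  ·
  (2,4): δ = 4.18°  ✓
  (3,4): δ = 89.60°  ·
antipodal pairs: 3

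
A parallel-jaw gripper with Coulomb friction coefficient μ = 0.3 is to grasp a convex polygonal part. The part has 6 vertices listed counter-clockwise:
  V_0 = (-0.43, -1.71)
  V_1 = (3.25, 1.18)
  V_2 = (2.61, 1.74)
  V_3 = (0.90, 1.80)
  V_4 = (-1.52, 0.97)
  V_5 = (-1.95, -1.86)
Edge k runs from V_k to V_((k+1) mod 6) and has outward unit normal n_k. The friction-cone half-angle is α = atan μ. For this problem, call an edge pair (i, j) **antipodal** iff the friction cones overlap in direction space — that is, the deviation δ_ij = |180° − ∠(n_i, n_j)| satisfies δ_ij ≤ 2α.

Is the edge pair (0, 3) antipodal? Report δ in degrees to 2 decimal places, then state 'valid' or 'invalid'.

α = atan 0.3 = 16.70°;  2α = 33.40°
edge 0: e_0 = (+3.68, +2.89);  n_0 = (+0.6176, -0.7865)
edge 3: e_3 = (-2.42, -0.83);  n_3 = (-0.3244, +0.9459)
∠(n_0, n_3) = 160.79°
δ = |180° − 160.79°| = 19.21°
19.21° ≤ 2α = 33.40°  →  valid

δ = 19.21°, valid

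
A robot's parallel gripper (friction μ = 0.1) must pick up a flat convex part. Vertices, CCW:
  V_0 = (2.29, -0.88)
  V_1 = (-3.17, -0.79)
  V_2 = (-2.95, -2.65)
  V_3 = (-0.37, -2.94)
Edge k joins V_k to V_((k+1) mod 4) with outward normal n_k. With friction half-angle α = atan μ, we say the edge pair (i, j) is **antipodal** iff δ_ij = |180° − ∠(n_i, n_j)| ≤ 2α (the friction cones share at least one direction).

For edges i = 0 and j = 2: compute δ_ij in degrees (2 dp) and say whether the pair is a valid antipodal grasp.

α = atan 0.1 = 5.71°;  2α = 11.42°
edge 0: e_0 = (-5.46, +0.09);  n_0 = (+0.0165, +0.9999)
edge 2: e_2 = (+2.58, -0.29);  n_2 = (-0.1117, -0.9937)
∠(n_0, n_2) = 174.53°
δ = |180° − 174.53°| = 5.47°
5.47° ≤ 2α = 11.42°  →  valid

δ = 5.47°, valid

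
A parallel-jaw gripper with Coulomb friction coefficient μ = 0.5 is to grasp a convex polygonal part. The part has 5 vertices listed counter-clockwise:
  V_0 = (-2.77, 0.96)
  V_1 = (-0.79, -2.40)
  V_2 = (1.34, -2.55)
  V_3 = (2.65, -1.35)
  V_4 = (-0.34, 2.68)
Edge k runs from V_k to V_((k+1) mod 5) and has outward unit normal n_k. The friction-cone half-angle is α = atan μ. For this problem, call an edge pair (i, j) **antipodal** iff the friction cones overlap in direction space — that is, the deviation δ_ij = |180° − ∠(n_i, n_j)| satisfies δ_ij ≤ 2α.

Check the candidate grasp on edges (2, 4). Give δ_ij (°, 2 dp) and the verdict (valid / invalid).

α = atan 0.5 = 26.57°;  2α = 53.13°
edge 2: e_2 = (+1.31, +1.20);  n_2 = (+0.6755, -0.7374)
edge 4: e_4 = (-2.43, -1.72);  n_4 = (-0.5777, +0.8162)
∠(n_2, n_4) = 172.80°
δ = |180° − 172.80°| = 7.20°
7.20° ≤ 2α = 53.13°  →  valid

δ = 7.20°, valid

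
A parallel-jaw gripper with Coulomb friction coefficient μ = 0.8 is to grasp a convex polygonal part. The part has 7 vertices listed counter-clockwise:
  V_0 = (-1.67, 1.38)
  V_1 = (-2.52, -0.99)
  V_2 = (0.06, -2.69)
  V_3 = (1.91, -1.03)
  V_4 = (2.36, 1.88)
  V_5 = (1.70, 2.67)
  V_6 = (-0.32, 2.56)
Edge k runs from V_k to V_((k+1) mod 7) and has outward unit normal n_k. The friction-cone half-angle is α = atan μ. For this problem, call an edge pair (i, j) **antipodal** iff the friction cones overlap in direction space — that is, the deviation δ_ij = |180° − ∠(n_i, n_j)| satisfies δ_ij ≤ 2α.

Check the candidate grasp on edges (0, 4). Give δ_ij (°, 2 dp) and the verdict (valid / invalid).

α = atan 0.8 = 38.66°;  2α = 77.32°
edge 0: e_0 = (-0.85, -2.37);  n_0 = (-0.9413, +0.3376)
edge 4: e_4 = (-0.66, +0.79);  n_4 = (+0.7674, +0.6411)
∠(n_0, n_4) = 120.39°
δ = |180° − 120.39°| = 59.61°
59.61° ≤ 2α = 77.32°  →  valid

δ = 59.61°, valid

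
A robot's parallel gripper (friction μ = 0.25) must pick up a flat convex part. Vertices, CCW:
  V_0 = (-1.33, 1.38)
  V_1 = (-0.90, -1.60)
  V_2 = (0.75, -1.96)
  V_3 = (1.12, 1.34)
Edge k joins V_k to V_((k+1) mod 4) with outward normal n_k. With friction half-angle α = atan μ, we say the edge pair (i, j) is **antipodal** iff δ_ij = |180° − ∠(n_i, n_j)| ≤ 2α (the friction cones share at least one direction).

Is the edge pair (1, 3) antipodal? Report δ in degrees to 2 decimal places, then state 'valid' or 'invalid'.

δ = 11.37°, valid

α = atan 0.25 = 14.04°;  2α = 28.07°
edge 1: e_1 = (+1.65, -0.36);  n_1 = (-0.2132, -0.9770)
edge 3: e_3 = (-2.45, +0.04);  n_3 = (+0.0163, +0.9999)
∠(n_1, n_3) = 168.63°
δ = |180° − 168.63°| = 11.37°
11.37° ≤ 2α = 28.07°  →  valid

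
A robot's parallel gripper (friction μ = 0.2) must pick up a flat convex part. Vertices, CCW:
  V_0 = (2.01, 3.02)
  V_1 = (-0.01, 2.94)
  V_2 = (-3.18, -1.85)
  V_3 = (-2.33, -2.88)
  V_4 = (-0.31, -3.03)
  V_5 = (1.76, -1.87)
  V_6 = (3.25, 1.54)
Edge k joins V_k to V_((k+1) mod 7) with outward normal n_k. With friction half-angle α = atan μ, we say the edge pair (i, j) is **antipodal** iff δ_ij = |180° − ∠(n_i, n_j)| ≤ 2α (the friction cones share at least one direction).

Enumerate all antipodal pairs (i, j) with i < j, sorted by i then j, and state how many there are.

α = atan 0.2 = 11.31°;  2α = 22.62°
n_0 = (-0.0396, +0.9992)
n_1 = (-0.8339, +0.5519)
n_2 = (-0.7713, -0.6365)
n_3 = (-0.0741, -0.9973)
n_4 = (+0.4889, -0.8724)
n_5 = (+0.9163, -0.4004)
n_6 = (+0.7665, +0.6422)
  (0,1): δ = 125.76°  ·
  (0,2): δ = 52.74°  ·
  (0,3): δ = 6.51°  ✓
  (0,4): δ = 27.00°  ·
  (0,5): δ = 64.13°  ·
  (0,6): δ = 127.69°  ·
  (1,2): δ = 106.97°  ·
  (1,3): δ = 60.75°  ·
  (1,4): δ = 27.24°  ·
  (1,5): δ = 9.89°  ✓
  (1,6): δ = 73.45°  ·
  (2,3): δ = 133.78°  ·
  (2,4): δ = 100.27°  ·
  (2,5): δ = 63.13°  ·
  (2,6): δ = 0.43°  ✓
  (3,4): δ = 146.49°  ·
  (3,5): δ = 109.36°  ·
  (3,6): δ = 45.80°  ·
  (4,5): δ = 142.87°  ·
  (4,6): δ = 79.31°  ·
  (5,6): δ = 116.44°  ·
antipodal pairs: 3

count = 3; pairs: (0,3), (1,5), (2,6)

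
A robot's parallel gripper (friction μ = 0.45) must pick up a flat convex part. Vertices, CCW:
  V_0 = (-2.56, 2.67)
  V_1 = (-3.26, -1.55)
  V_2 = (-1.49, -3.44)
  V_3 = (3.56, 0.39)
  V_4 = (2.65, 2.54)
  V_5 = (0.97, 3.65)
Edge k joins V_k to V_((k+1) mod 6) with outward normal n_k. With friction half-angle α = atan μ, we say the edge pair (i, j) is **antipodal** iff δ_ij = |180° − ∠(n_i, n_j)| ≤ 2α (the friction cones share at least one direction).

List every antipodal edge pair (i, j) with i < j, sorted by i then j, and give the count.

α = atan 0.45 = 24.23°;  2α = 48.46°
n_0 = (-0.9865, +0.1636)
n_1 = (-0.7299, -0.6836)
n_2 = (+0.6043, -0.7968)
n_3 = (+0.9209, +0.3898)
n_4 = (+0.5513, +0.8343)
n_5 = (-0.2675, +0.9636)
  (0,1): δ = 127.46°  ·
  (0,2): δ = 43.40°  ✓
  (0,3): δ = 32.36°  ✓
  (0,4): δ = 65.96°  ·
  (0,5): δ = 114.93°  ·
  (1,2): δ = 95.94°  ·
  (1,3): δ = 20.18°  ✓
  (1,4): δ = 13.42°  ✓
  (1,5): δ = 62.39°  ·
  (2,3): δ = 104.24°  ·
  (2,4): δ = 70.63°  ·
  (2,5): δ = 21.66°  ✓
  (3,4): δ = 146.39°  ·
  (3,5): δ = 97.43°  ·
  (4,5): δ = 131.03°  ·
antipodal pairs: 5

count = 5; pairs: (0,2), (0,3), (1,3), (1,4), (2,5)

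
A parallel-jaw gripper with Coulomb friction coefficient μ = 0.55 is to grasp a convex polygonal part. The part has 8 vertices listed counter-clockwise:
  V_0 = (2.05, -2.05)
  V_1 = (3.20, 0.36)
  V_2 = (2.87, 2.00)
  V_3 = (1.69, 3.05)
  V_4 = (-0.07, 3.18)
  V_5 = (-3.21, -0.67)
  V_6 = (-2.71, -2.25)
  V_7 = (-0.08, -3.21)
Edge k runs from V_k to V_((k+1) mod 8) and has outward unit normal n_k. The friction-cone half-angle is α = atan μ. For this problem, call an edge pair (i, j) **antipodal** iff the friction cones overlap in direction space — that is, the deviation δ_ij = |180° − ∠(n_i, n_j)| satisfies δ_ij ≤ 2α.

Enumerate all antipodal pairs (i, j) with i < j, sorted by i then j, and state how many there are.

α = atan 0.55 = 28.81°;  2α = 57.62°
n_0 = (+0.9025, -0.4307)
n_1 = (+0.9804, +0.1973)
n_2 = (+0.6648, +0.7471)
n_3 = (+0.0737, +0.9973)
n_4 = (-0.7749, +0.6320)
n_5 = (-0.9534, -0.3017)
n_6 = (-0.3429, -0.9394)
n_7 = (+0.4783, -0.8782)
  (0,1): δ = 143.11°  ·
  (0,2): δ = 106.15°  ·
  (0,3): δ = 68.71°  ·
  (0,4): δ = 13.69°  ✓
  (0,5): δ = 43.07°  ✓
  (0,6): δ = 95.46°  ·
  (0,7): δ = 144.08°  ·
  (1,2): δ = 143.04°  ·
  (1,3): δ = 105.60°  ·
  (1,4): δ = 50.58°  ✓
  (1,5): δ = 6.18°  ✓
  (1,6): δ = 58.57°  ·
  (1,7): δ = 107.20°  ·
  (2,3): δ = 142.56°  ·
  (2,4): δ = 87.54°  ·
  (2,5): δ = 30.78°  ✓
  (2,6): δ = 21.61°  ✓
  (2,7): δ = 70.24°  ·
  (3,4): δ = 124.98°  ·
  (3,5): δ = 68.22°  ·
  (3,6): δ = 15.83°  ✓
  (3,7): δ = 32.80°  ✓
  (4,5): δ = 123.24°  ·
  (4,6): δ = 70.85°  ·
  (4,7): δ = 22.23°  ✓
  (5,6): δ = 127.61°  ·
  (5,7): δ = 78.99°  ·
  (6,7): δ = 131.37°  ·
antipodal pairs: 9

count = 9; pairs: (0,4), (0,5), (1,4), (1,5), (2,5), (2,6), (3,6), (3,7), (4,7)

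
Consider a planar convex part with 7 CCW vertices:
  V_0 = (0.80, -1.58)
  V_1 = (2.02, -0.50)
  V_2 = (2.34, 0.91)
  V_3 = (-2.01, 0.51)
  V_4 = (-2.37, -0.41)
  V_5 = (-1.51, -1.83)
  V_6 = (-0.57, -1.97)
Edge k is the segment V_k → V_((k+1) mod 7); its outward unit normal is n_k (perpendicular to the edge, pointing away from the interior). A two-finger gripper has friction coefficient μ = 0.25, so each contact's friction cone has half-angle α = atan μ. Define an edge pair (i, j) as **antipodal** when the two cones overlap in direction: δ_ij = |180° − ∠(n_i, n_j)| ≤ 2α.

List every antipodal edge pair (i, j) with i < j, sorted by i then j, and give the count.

count = 4; pairs: (0,3), (1,3), (2,5), (2,6)

α = atan 0.25 = 14.04°;  2α = 28.07°
n_0 = (+0.6628, -0.7488)
n_1 = (+0.9752, -0.2213)
n_2 = (-0.0916, +0.9958)
n_3 = (-0.9312, +0.3644)
n_4 = (-0.8554, -0.5180)
n_5 = (-0.1473, -0.9891)
n_6 = (+0.2738, -0.9618)
  (0,1): δ = 144.30°  ·
  (0,2): δ = 36.26°  ·
  (0,3): δ = 27.11°  ✓
  (0,4): δ = 79.68°  ·
  (0,5): δ = 130.01°  ·
  (0,6): δ = 154.37°  ·
  (1,2): δ = 71.96°  ·
  (1,3): δ = 8.58°  ✓
  (1,4): δ = 43.99°  ·
  (1,5): δ = 94.32°  ·
  (1,6): δ = 118.68°  ·
  (2,3): δ = 116.62°  ·
  (2,4): δ = 64.05°  ·
  (2,5): δ = 13.72°  ✓
  (2,6): δ = 10.64°  ✓
  (3,4): δ = 127.43°  ·
  (3,5): δ = 77.10°  ·
  (3,6): δ = 52.74°  ·
  (4,5): δ = 129.67°  ·
  (4,6): δ = 105.31°  ·
  (5,6): δ = 155.64°  ·
antipodal pairs: 4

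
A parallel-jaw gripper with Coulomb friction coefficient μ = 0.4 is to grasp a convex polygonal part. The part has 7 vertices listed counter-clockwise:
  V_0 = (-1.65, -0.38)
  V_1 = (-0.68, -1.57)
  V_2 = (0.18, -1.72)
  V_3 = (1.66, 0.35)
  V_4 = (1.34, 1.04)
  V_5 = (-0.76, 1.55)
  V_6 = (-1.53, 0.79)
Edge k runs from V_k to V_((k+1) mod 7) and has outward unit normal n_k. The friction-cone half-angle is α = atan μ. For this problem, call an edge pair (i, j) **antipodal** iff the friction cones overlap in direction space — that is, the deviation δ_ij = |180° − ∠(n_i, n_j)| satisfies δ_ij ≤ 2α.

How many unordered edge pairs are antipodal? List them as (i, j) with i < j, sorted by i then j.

α = atan 0.4 = 21.80°;  2α = 43.60°
n_0 = (-0.7751, -0.6318)
n_1 = (-0.1718, -0.9851)
n_2 = (+0.8135, -0.5816)
n_3 = (+0.9072, +0.4207)
n_4 = (+0.2360, +0.9718)
n_5 = (-0.7025, +0.7117)
n_6 = (-0.9948, +0.1020)
  (0,1): δ = 139.08°  ·
  (0,2): δ = 74.75°  ·
  (0,3): δ = 14.30°  ✓
  (0,4): δ = 37.17°  ✓
  (0,5): δ = 95.44°  ·
  (0,6): δ = 134.96°  ·
  (1,2): δ = 115.67°  ·
  (1,3): δ = 55.23°  ·
  (1,4): δ = 3.76°  ✓
  (1,5): δ = 54.52°  ·
  (1,6): δ = 94.04°  ·
  (2,3): δ = 119.56°  ·
  (2,4): δ = 68.09°  ·
  (2,5): δ = 9.81°  ✓
  (2,6): δ = 29.71°  ✓
  (3,4): δ = 128.53°  ·
  (3,5): δ = 70.25°  ·
  (3,6): δ = 30.74°  ✓
  (4,5): δ = 121.72°  ·
  (4,6): δ = 82.21°  ·
  (5,6): δ = 140.48°  ·
antipodal pairs: 6

count = 6; pairs: (0,3), (0,4), (1,4), (2,5), (2,6), (3,6)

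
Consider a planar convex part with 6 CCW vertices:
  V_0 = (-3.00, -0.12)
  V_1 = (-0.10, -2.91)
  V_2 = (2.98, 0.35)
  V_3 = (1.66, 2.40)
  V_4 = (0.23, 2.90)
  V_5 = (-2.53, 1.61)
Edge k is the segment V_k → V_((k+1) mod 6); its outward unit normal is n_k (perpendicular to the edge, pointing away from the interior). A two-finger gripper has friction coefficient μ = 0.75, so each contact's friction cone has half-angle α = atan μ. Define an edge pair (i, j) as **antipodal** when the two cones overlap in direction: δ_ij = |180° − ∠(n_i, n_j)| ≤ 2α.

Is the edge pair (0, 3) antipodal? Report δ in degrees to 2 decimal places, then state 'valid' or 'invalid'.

δ = 24.62°, valid

α = atan 0.75 = 36.87°;  2α = 73.74°
edge 0: e_0 = (+2.90, -2.79);  n_0 = (-0.6933, -0.7206)
edge 3: e_3 = (-1.43, +0.50);  n_3 = (+0.3301, +0.9440)
∠(n_0, n_3) = 155.38°
δ = |180° − 155.38°| = 24.62°
24.62° ≤ 2α = 73.74°  →  valid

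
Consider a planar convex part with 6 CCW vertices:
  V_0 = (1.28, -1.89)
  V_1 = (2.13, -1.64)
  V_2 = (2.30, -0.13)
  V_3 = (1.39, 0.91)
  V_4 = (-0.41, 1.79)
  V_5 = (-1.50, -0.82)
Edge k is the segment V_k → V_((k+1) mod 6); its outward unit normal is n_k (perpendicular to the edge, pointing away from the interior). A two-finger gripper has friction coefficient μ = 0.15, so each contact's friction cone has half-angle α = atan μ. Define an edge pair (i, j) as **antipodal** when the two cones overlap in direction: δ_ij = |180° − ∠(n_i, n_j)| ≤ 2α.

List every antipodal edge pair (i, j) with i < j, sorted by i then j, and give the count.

count = 2; pairs: (1,4), (3,5)

α = atan 0.15 = 8.53°;  2α = 17.06°
n_0 = (+0.2822, -0.9594)
n_1 = (+0.9937, -0.1119)
n_2 = (+0.7526, +0.6585)
n_3 = (+0.4392, +0.8984)
n_4 = (-0.9228, +0.3854)
n_5 = (-0.3592, -0.9333)
  (0,1): δ = 112.81°  ·
  (0,2): δ = 65.20°  ·
  (0,3): δ = 42.44°  ·
  (0,4): δ = 50.94°  ·
  (0,5): δ = 142.56°  ·
  (1,2): δ = 132.39°  ·
  (1,3): δ = 109.63°  ·
  (1,4): δ = 16.24°  ✓
  (1,5): δ = 75.37°  ·
  (2,3): δ = 157.24°  ·
  (2,4): δ = 63.85°  ·
  (2,5): δ = 27.76°  ·
  (3,4): δ = 86.61°  ·
  (3,5): δ = 5.00°  ✓
  (4,5): δ = 88.38°  ·
antipodal pairs: 2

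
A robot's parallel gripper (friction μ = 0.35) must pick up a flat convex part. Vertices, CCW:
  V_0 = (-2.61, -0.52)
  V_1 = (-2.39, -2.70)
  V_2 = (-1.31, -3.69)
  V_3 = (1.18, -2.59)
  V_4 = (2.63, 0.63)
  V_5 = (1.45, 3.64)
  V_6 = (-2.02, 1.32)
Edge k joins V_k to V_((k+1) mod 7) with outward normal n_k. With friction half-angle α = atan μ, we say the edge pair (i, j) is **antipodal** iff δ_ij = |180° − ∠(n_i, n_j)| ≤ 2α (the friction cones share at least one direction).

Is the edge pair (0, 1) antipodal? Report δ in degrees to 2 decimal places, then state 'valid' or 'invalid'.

δ = 138.27°, invalid

α = atan 0.35 = 19.29°;  2α = 38.58°
edge 0: e_0 = (+0.22, -2.18);  n_0 = (-0.9949, -0.1004)
edge 1: e_1 = (+1.08, -0.99);  n_1 = (-0.6757, -0.7372)
∠(n_0, n_1) = 41.73°
δ = |180° − 41.73°| = 138.27°
138.27° > 2α = 38.58°  →  invalid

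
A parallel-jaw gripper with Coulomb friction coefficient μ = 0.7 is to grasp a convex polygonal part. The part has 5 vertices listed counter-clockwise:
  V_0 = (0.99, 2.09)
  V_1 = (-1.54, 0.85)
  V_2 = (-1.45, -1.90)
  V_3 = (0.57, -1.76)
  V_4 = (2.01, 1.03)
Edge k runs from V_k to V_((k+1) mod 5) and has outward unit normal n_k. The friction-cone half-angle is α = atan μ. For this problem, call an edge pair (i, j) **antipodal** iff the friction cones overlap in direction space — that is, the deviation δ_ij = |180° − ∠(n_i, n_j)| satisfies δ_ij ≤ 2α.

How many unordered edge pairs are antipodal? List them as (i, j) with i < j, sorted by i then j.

count = 5; pairs: (0,2), (0,3), (1,3), (1,4), (2,4)

α = atan 0.7 = 34.99°;  2α = 69.98°
n_0 = (-0.4401, +0.8979)
n_1 = (-0.9995, -0.0327)
n_2 = (+0.0691, -0.9976)
n_3 = (+0.8886, -0.4586)
n_4 = (+0.7206, +0.6934)
  (0,1): δ = 114.24°  ·
  (0,2): δ = 22.15°  ✓
  (0,3): δ = 36.59°  ✓
  (0,4): δ = 107.79°  ·
  (1,2): δ = 87.91°  ·
  (1,3): δ = 29.17°  ✓
  (1,4): δ = 42.02°  ✓
  (2,3): δ = 121.26°  ·
  (2,4): δ = 50.07°  ✓
  (3,4): δ = 108.80°  ·
antipodal pairs: 5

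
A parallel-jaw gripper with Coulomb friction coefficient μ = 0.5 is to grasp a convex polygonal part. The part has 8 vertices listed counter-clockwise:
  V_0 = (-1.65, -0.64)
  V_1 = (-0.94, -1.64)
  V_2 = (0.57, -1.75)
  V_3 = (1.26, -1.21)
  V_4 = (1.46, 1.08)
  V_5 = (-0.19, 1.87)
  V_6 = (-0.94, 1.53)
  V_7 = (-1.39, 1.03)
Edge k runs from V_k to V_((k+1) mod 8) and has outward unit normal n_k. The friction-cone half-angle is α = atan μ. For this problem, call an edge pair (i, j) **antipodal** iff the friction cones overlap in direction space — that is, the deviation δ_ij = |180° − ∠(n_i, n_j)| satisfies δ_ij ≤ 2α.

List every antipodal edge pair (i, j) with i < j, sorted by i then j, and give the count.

α = atan 0.5 = 26.57°;  2α = 53.13°
n_0 = (-0.8154, -0.5789)
n_1 = (-0.0727, -0.9974)
n_2 = (+0.6163, -0.7875)
n_3 = (+0.9962, -0.0870)
n_4 = (+0.4318, +0.9019)
n_5 = (-0.4129, +0.9108)
n_6 = (-0.7433, +0.6690)
n_7 = (-0.9881, +0.1538)
  (0,1): δ = 129.54°  ·
  (0,2): δ = 87.33°  ·
  (0,3): δ = 40.37°  ✓
  (0,4): δ = 29.04°  ✓
  (0,5): δ = 79.01°  ·
  (0,6): δ = 102.64°  ·
  (0,7): δ = 135.78°  ·
  (1,2): δ = 137.79°  ·
  (1,3): δ = 90.82°  ·
  (1,4): δ = 21.42°  ✓
  (1,5): δ = 28.55°  ✓
  (1,6): δ = 52.18°  ✓
  (1,7): δ = 85.32°  ·
  (2,3): δ = 133.04°  ·
  (2,4): δ = 63.63°  ·
  (2,5): δ = 13.66°  ✓
  (2,6): δ = 9.97°  ✓
  (2,7): δ = 43.10°  ✓
  (3,4): δ = 110.59°  ·
  (3,5): δ = 60.62°  ·
  (3,6): δ = 37.00°  ✓
  (3,7): δ = 3.86°  ✓
  (4,5): δ = 130.03°  ·
  (4,6): δ = 106.40°  ·
  (4,7): δ = 73.26°  ·
  (5,6): δ = 156.37°  ·
  (5,7): δ = 123.24°  ·
  (6,7): δ = 146.86°  ·
antipodal pairs: 10

count = 10; pairs: (0,3), (0,4), (1,4), (1,5), (1,6), (2,5), (2,6), (2,7), (3,6), (3,7)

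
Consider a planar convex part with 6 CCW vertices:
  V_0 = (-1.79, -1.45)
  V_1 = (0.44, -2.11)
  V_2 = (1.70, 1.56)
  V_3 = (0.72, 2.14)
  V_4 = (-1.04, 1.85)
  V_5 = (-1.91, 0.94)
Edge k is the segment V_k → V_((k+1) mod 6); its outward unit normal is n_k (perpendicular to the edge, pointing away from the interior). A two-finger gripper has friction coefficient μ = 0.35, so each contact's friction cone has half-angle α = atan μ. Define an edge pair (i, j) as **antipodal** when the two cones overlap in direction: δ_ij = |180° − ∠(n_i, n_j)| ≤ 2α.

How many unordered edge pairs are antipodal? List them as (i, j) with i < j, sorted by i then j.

count = 4; pairs: (0,2), (0,3), (1,4), (1,5)

α = atan 0.35 = 19.29°;  2α = 38.58°
n_0 = (-0.2838, -0.9589)
n_1 = (+0.9458, -0.3247)
n_2 = (+0.5093, +0.8606)
n_3 = (-0.1626, +0.9867)
n_4 = (-0.7228, +0.6910)
n_5 = (-0.9987, -0.0501)
  (0,1): δ = 92.46°  ·
  (0,2): δ = 14.13°  ✓
  (0,3): δ = 25.84°  ✓
  (0,4): δ = 62.77°  ·
  (0,5): δ = 109.36°  ·
  (1,2): δ = 101.67°  ·
  (1,3): δ = 61.69°  ·
  (1,4): δ = 24.76°  ✓
  (1,5): δ = 21.82°  ✓
  (2,3): δ = 140.02°  ·
  (2,4): δ = 103.09°  ·
  (2,5): δ = 56.51°  ·
  (3,4): δ = 143.07°  ·
  (3,5): δ = 96.48°  ·
  (4,5): δ = 133.41°  ·
antipodal pairs: 4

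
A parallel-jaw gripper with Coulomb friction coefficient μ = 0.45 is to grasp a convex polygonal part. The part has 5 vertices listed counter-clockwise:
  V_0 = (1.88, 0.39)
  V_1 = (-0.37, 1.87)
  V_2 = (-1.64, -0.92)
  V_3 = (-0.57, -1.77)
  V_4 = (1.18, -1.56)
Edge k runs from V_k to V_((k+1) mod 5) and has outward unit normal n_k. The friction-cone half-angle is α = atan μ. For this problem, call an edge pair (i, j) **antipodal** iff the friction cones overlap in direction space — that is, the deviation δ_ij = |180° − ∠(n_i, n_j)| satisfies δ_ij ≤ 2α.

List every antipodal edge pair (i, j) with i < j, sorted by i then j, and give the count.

α = atan 0.45 = 24.23°;  2α = 48.46°
n_0 = (+0.5495, +0.8355)
n_1 = (-0.9101, +0.4143)
n_2 = (-0.6220, -0.7830)
n_3 = (+0.1191, -0.9929)
n_4 = (+0.9412, -0.3379)
  (0,1): δ = 81.14°  ·
  (0,2): δ = 5.13°  ✓
  (0,3): δ = 40.18°  ✓
  (0,4): δ = 103.59°  ·
  (1,2): δ = 103.99°  ·
  (1,3): δ = 58.68°  ·
  (1,4): δ = 4.73°  ✓
  (2,3): δ = 134.69°  ·
  (2,4): δ = 71.28°  ·
  (3,4): δ = 116.59°  ·
antipodal pairs: 3

count = 3; pairs: (0,2), (0,3), (1,4)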